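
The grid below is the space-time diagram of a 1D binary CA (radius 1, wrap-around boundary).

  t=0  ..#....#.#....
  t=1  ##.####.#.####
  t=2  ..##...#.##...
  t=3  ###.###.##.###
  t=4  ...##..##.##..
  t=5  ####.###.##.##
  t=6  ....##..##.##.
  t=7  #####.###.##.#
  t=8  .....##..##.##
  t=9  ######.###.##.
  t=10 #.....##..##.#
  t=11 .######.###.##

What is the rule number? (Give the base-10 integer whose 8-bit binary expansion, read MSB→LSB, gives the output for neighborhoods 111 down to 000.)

59

  ### -> .   bit 7 = 0  t=1,i=0
  ##. -> .   bit 6 = 0  t=1,i=1
  #.# -> #   bit 5 = 1  t=0,i=8
  #.. -> #   bit 4 = 1  t=0,i=3
  .## -> #   bit 3 = 1  t=1,i=3
  .#. -> .   bit 2 = 0  t=0,i=2
  ..# -> #   bit 1 = 1  t=0,i=1
  ... -> #   bit 0 = 1  t=0,i=0
  bits 00111011 = 59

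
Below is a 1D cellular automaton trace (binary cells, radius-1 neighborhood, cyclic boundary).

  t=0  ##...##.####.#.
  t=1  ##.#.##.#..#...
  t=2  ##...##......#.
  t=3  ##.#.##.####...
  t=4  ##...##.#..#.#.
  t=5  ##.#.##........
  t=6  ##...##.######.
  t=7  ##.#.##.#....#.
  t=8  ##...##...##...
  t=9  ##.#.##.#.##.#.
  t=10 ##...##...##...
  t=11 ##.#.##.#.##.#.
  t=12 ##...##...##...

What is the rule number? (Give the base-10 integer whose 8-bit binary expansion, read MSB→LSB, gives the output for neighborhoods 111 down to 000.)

73

  ### -> .   bit 7 = 0  t=0,i=9
  ##. -> #   bit 6 = 1  t=0,i=1
  #.# -> .   bit 5 = 0  t=0,i=7
  #.. -> .   bit 4 = 0  t=0,i=2
  .## -> #   bit 3 = 1  t=0,i=0
  .#. -> .   bit 2 = 0  t=0,i=13
  ..# -> .   bit 1 = 0  t=0,i=4
  ... -> #   bit 0 = 1  t=0,i=3
  bits 01001001 = 73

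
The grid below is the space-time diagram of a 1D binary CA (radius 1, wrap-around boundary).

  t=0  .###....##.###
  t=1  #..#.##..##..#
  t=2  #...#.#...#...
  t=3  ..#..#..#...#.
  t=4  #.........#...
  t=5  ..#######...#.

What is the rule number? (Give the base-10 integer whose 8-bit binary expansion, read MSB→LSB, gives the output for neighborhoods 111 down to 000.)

97

  ###|.  b7=0 t=0,i=2
  ##.|#  b6=1 t=0,i=3
  #.#|#  b5=1 t=0,i=0
  #..|.  b4=0 t=0,i=4
  .##|.  b3=0 t=0,i=1
  .#.|.  b2=0 t=1,i=3
  ..#|.  b1=0 t=0,i=7
  ...|#  b0=1 t=0,i=5
  bits 01100001 = 97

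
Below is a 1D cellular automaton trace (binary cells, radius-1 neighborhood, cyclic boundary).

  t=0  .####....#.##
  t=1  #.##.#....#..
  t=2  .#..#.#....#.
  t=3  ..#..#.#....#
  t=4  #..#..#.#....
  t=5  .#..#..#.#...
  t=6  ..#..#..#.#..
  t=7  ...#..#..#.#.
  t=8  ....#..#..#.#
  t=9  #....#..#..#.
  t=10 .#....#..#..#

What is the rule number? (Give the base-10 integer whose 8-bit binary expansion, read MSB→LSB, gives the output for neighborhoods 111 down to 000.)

176

  ###|#  b7=1 t=0,i=2
  ##.|.  b6=0 t=0,i=4
  #.#|#  b5=1 t=0,i=0
  #..|#  b4=1 t=0,i=5
  .##|.  b3=0 t=0,i=1
  .#.|.  b2=0 t=0,i=9
  ..#|.  b1=0 t=0,i=8
  ...|.  b0=0 t=0,i=6
  bits 10110000 = 176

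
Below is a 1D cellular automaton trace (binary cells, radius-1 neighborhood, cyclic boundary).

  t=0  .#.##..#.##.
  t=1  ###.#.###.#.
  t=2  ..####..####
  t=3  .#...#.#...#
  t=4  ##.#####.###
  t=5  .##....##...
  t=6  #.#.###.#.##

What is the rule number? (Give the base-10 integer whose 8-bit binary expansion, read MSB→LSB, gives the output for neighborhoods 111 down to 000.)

103

  ### -> .   bit 7 = 0  t=1,i=1
  ##. -> #   bit 6 = 1  t=0,i=4
  #.# -> #   bit 5 = 1  t=0,i=2
  #.. -> .   bit 4 = 0  t=0,i=5
  .## -> .   bit 3 = 0  t=0,i=3
  .#. -> #   bit 2 = 1  t=0,i=1
  ..# -> #   bit 1 = 1  t=0,i=0
  ... -> #   bit 0 = 1  t=3,i=3
  bits 01100111 = 103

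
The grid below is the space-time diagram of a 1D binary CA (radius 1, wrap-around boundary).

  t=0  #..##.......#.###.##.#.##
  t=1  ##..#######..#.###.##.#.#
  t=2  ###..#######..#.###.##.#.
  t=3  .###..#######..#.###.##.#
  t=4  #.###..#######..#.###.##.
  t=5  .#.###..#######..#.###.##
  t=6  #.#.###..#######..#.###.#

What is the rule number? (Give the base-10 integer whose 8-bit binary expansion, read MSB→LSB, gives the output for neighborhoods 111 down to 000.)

241

  ### -> #   bit 7 = 1  t=0,i=15
  ##. -> #   bit 6 = 1  t=0,i=0
  #.# -> #   bit 5 = 1  t=0,i=13
  #.. -> #   bit 4 = 1  t=0,i=1
  .## -> .   bit 3 = 0  t=0,i=3
  .#. -> .   bit 2 = 0  t=0,i=12
  ..# -> .   bit 1 = 0  t=0,i=2
  ... -> #   bit 0 = 1  t=0,i=6
  bits 11110001 = 241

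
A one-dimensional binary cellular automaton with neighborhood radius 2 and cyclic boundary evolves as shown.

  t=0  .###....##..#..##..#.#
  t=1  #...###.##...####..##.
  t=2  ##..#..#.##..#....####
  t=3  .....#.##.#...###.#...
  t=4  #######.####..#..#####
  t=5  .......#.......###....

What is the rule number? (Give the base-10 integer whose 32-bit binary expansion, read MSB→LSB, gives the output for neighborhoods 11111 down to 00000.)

  #####|.  b31=0 t=2,i=20
  ####.|.  b30=0 t=1,i=15
  ###.#|.  b29=0 t=1,i=6
  ###..|.  b28=0 t=0,i=3
  ##.##|#  b27=1 t=1,i=7
  ##.#.|#  b26=1 t=1,i=21
  ##..#|.  b25=0 t=0,i=10
  ##...|#  b24=1 t=0,i=4
  #.###|.  b23=0 t=0,i=1
  #.##.|.  b22=0 t=1,i=8
  #.#.#|.  b21=0 t=0,i=21
  #.#..|#  b20=1 t=1,i=0
  #..##|#  b19=1 t=0,i=14
  #..#.|.  b18=0 t=0,i=11
  #...#|.  b17=0 t=1,i=2
  #....|#  b16=1 t=0,i=5
  .####|.  b15=0 t=1,i=14
  .###.|.  b14=0 t=0,i=2
  .##.#|#  b13=1 t=1,i=20
  .##..|#  b12=1 t=0,i=9
  .#.##|#  b11=1 t=0,i=0
  .#.#.|#  b10=1 t=0,i=20
  .#..#|#  b9=1 t=0,i=13
  .#...|#  b8=1 t=1,i=1
  ..###|#  b7=1 t=1,i=4
  ..##.|#  b6=1 t=0,i=8
  ..#.#|#  b5=1 t=0,i=19
  ..#..|.  b4=0 t=0,i=12
  ...##|.  b3=0 t=0,i=7
  ...#.|#  b2=1 t=3,i=4
  ....#|#  b1=1 t=0,i=6
  .....|#  b0=1 t=3,i=0
  bits 00001101000110010011111111100111 = 219758567

219758567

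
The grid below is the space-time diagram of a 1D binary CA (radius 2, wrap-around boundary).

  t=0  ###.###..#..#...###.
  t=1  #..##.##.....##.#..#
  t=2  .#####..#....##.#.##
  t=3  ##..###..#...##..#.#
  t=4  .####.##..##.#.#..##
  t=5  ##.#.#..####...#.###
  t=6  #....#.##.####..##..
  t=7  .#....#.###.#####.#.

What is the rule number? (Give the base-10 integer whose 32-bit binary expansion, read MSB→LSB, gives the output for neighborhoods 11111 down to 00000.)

  nb #####: next=.  (t=2,i=3, bit31=0)
  nb ####.: next=#  (t=2,i=4, bit30=1)
  nb ###.#: next=.  (t=0,i=2, bit29=0)
  nb ###..: next=#  (t=0,i=6, bit28=1)
  nb ##.##: next=#  (t=0,i=3, bit27=1)
  nb ##.#.: next=.  (t=1,i=15, bit26=0)
  nb ##..#: next=#  (t=0,i=7, bit25=1)
  nb ##...: next=#  (t=1,i=8, bit24=1)
  nb #.###: next=#  (t=0,i=0, bit23=1)
  nb #.##.: next=.  (t=1,i=6, bit22=0)
  nb #.#.#: next=.  (t=2,i=16, bit21=0)
  nb #.#..: next=#  (t=1,i=16, bit20=1)
  nb #..##: next=#  (t=1,i=2, bit19=1)
  nb #..#.: next=.  (t=0,i=8, bit18=0)
  nb #...#: next=#  (t=0,i=14, bit17=1)
  nb #....: next=.  (t=1,i=9, bit16=0)
  nb .####: next=.  (t=2,i=2, bit15=0)
  nb .###.: next=.  (t=0,i=1, bit14=0)
  nb .##.#: next=#  (t=1,i=4, bit13=1)
  nb .##..: next=.  (t=1,i=0, bit12=0)
  nb .#.##: next=#  (t=2,i=17, bit11=1)
  nb .#.#.: next=.  (t=4,i=14, bit10=0)
  nb .#..#: next=.  (t=0,i=10, bit9=0)
  nb .#...: next=#  (t=0,i=13, bit8=1)
  nb ..###: next=#  (t=0,i=16, bit7=1)
  nb ..##.: next=#  (t=1,i=3, bit6=1)
  nb ..#.#: next=.  (t=3,i=17, bit5=0)
  nb ..#..: next=.  (t=0,i=9, bit4=0)
  nb ...##: next=.  (t=0,i=15, bit3=0)
  nb ...#.: next=.  (t=5,i=14, bit2=0)
  nb ....#: next=.  (t=1,i=11, bit1=0)
  nb .....: next=.  (t=1,i=10, bit0=0)
  bits 01011011100110100010100111000000 = 1536829888

1536829888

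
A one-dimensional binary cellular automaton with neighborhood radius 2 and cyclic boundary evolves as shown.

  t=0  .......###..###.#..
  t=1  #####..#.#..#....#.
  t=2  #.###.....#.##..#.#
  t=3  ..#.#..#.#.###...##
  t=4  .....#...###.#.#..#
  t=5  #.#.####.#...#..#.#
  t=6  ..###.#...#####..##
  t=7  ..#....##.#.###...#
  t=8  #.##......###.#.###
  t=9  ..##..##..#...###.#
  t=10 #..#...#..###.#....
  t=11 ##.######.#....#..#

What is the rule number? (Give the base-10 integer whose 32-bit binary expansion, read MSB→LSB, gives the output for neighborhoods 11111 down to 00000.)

3504479125

  [31] ##### => #  t=1,i=2
  [30] ####. => #  t=1,i=3
  [29] ###.# => .  t=0,i=14
  [28] ###.. => #  t=0,i=9
  [27] ##.## => .  t=2,i=1
  [26] ##.#. => .  t=0,i=15
  [25] ##..# => .  t=0,i=10
  [24] ##... => .  t=2,i=5
  [23] #.### => #  t=1,i=0
  [22] #.##. => #  t=2,i=12
  [21] #.#.# => #  t=3,i=9
  [20] #.#.. => .  t=0,i=16
  [19] #..## => .  t=0,i=11
  [18] #..#. => .  t=1,i=6
  [17] #...# => #  t=3,i=15
  [16] #.... => .  t=0,i=18
  [15] .#### => .  t=1,i=1
  [14] .###. => .  t=0,i=8
  [13] .##.# => .  t=2,i=0
  [12] .##.. => #  t=2,i=13
  [11] .#.## => #  t=1,i=18
  [10] .#.#. => .  t=1,i=8
  [9] .#..# => #  t=1,i=10
  [8] .#... => #  t=0,i=17
  [7] ..### => #  t=0,i=7
  [6] ..##. => .  t=3,i=17
  [5] ..#.# => .  t=1,i=7
  [4] ..#.. => #  t=1,i=12
  [3] ...## => .  t=0,i=6
  [2] ...#. => #  t=1,i=16
  [1] ....# => .  t=0,i=5
  [0] ..... => #  t=0,i=0
  bits 11010000111000100001101110010101 = 3504479125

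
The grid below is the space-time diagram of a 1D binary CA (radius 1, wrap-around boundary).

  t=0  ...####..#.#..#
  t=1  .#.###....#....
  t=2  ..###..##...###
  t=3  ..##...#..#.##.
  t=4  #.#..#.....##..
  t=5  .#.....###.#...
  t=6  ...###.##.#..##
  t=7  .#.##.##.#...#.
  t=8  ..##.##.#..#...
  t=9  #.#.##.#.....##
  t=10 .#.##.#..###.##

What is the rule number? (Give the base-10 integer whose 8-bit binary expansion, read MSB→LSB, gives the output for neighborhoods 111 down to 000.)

  ### -> #   bit 7 = 1  t=0,i=4
  ##. -> .   bit 6 = 0  t=0,i=6
  #.# -> #   bit 5 = 1  t=0,i=10
  #.. -> .   bit 4 = 0  t=0,i=0
  .## -> #   bit 3 = 1  t=0,i=3
  .#. -> .   bit 2 = 0  t=0,i=9
  ..# -> .   bit 1 = 0  t=0,i=2
  ... -> #   bit 0 = 1  t=0,i=1
  bits 10101001 = 169

169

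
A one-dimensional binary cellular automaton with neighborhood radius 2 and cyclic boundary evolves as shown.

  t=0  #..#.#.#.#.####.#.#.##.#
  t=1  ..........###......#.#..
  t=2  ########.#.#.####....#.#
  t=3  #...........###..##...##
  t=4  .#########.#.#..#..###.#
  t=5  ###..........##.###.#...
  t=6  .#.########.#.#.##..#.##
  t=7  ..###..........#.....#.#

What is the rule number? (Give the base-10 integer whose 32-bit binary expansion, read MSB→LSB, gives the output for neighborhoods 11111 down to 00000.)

26995225

  #####|.  b31=0 t=2,i=1
  ####.|.  b30=0 t=0,i=13
  ###.#|.  b29=0 t=0,i=14
  ###..|.  b28=0 t=1,i=12
  ##.##|.  b27=0 t=0,i=22
  ##.#.|.  b26=0 t=0,i=15
  ##..#|.  b25=0 t=0,i=1
  ##...|#  b24=1 t=1,i=13
  #.###|#  b23=1 t=0,i=11
  #.##.|.  b22=0 t=0,i=20
  #.#.#|.  b21=0 t=0,i=5
  #.#..|#  b20=1 t=1,i=21
  #..##|#  b19=1 t=3,i=16
  #..#.|.  b18=0 t=0,i=2
  #...#|#  b17=1 t=3,i=20
  #....|#  b16=1 t=1,i=14
  .####|#  b15=1 t=0,i=12
  .###.|#  b14=1 t=1,i=11
  .##.#|#  b13=1 t=0,i=21
  .##..|.  b12=0 t=0,i=0
  .#.##|#  b11=1 t=0,i=10
  .#.#.|.  b10=0 t=0,i=4
  .#..#|#  b9=1 t=4,i=14
  .#...|.  b8=0 t=1,i=22
  ..###|.  b7=0 t=1,i=10
  ..##.|.  b6=0 t=3,i=17
  ..#.#|.  b5=0 t=0,i=3
  ..#..|#  b4=1 t=4,i=16
  ...##|#  b3=1 t=1,i=9
  ...#.|.  b2=0 t=1,i=18
  ....#|.  b1=0 t=1,i=8
  .....|#  b0=1 t=1,i=0
  bits 00000001100110111110101000011001 = 26995225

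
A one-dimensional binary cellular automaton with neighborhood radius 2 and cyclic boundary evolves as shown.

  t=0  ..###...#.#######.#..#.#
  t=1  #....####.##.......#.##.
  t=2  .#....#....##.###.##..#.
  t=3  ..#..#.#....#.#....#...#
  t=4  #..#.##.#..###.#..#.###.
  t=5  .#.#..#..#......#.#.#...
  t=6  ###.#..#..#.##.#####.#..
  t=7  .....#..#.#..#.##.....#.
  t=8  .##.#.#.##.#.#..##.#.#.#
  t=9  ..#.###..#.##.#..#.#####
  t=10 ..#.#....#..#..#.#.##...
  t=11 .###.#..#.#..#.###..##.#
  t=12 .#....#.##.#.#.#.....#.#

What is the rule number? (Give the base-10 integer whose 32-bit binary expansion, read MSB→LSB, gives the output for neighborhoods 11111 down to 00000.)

27440933

  #####|.  b31=0 t=0,i=12
  ####.|.  b30=0 t=0,i=15
  ###.#|.  b29=0 t=0,i=16
  ###..|.  b28=0 t=0,i=4
  ##.##|.  b27=0 t=1,i=9
  ##.#.|.  b26=0 t=0,i=17
  ##..#|.  b25=0 t=2,i=20
  ##...|#  b24=1 t=0,i=5
  #.###|#  b23=1 t=0,i=10
  #.##.|.  b22=0 t=1,i=10
  #.#.#|#  b21=1 t=5,i=18
  #.#..|.  b20=0 t=0,i=18
  #..##|.  b19=0 t=0,i=1
  #..#.|.  b18=0 t=0,i=20
  #...#|#  b17=1 t=0,i=6
  #....|.  b16=0 t=1,i=2
  .####|#  b15=1 t=0,i=11
  .###.|.  b14=0 t=0,i=3
  .##.#|#  b13=1 t=1,i=22
  .##..|#  b12=1 t=1,i=11
  .#.##|.  b11=0 t=0,i=9
  .#.#.|#  b10=1 t=0,i=22
  .#..#|#  b9=1 t=0,i=0
  .#...|#  b8=1 t=1,i=1
  ..###|.  b7=0 t=0,i=2
  ..##.|.  b6=0 t=2,i=11
  ..#.#|#  b5=1 t=0,i=8
  ..#..|.  b4=0 t=2,i=1
  ...##|.  b3=0 t=1,i=4
  ...#.|#  b2=1 t=0,i=7
  ....#|.  b1=0 t=1,i=3
  .....|#  b0=1 t=1,i=14
  bits 00000001101000101011011100100101 = 27440933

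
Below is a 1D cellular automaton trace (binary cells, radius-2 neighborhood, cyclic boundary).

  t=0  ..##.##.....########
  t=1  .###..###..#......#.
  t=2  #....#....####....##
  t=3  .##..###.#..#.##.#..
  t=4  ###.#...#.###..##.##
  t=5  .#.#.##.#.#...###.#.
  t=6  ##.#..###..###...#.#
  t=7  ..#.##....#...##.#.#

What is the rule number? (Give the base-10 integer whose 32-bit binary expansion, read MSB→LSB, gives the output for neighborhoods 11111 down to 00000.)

1169109880

  nb #####: next=.  (t=0,i=14, bit31=0)
  nb ####.: next=#  (t=0,i=18, bit30=1)
  nb ###.#: next=.  (t=3,i=7, bit29=0)
  nb ###..: next=.  (t=0,i=19, bit28=0)
  nb ##.##: next=.  (t=0,i=4, bit27=0)
  nb ##.#.: next=#  (t=3,i=8, bit26=1)
  nb ##..#: next=.  (t=0,i=0, bit25=0)
  nb ##...: next=#  (t=0,i=7, bit24=1)
  nb #.###: next=#  (t=4,i=10, bit23=1)
  nb #.##.: next=.  (t=0,i=5, bit22=0)
  nb #.#.#: next=#  (t=5,i=3, bit21=1)
  nb #.#..: next=.  (t=3,i=9, bit20=0)
  nb #..##: next=#  (t=0,i=1, bit19=1)
  nb #..#.: next=#  (t=1,i=10, bit18=1)
  nb #...#: next=#  (t=3,i=19, bit17=1)
  nb #....: next=#  (t=0,i=8, bit16=1)
  nb .####: next=.  (t=0,i=13, bit15=0)
  nb .###.: next=.  (t=1,i=2, bit14=0)
  nb .##.#: next=#  (t=0,i=3, bit13=1)
  nb .##..: next=#  (t=0,i=6, bit12=1)
  nb .#.##: next=.  (t=3,i=13, bit11=0)
  nb .#.#.: next=.  (t=5,i=2, bit10=0)
  nb .#..#: next=#  (t=1,i=19, bit9=1)
  nb .#...: next=#  (t=1,i=12, bit8=1)
  nb ..###: next=.  (t=0,i=12, bit7=0)
  nb ..##.: next=#  (t=0,i=2, bit6=1)
  nb ..#.#: next=#  (t=3,i=12, bit5=1)
  nb ..#..: next=#  (t=1,i=11, bit4=1)
  nb ...##: next=#  (t=0,i=11, bit3=1)
  nb ...#.: next=.  (t=1,i=17, bit2=0)
  nb ....#: next=.  (t=0,i=10, bit1=0)
  nb .....: next=.  (t=0,i=9, bit0=0)
  bits 01000101101011110011001101111000 = 1169109880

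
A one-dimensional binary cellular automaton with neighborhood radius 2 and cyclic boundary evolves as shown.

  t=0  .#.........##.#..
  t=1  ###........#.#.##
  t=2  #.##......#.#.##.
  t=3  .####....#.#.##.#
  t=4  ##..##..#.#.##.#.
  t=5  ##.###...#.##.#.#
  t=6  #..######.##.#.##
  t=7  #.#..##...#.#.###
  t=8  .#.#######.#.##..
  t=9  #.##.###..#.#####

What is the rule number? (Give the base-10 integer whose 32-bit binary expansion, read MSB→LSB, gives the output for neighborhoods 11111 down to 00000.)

2513067860

  #####|#  b31=1 t=1,i=0
  ####.|.  b30=0 t=1,i=1
  ###.#|.  b29=0 t=5,i=1
  ###..|#  b28=1 t=1,i=2
  ##.##|.  b27=0 t=5,i=2
  ##.#.|#  b26=1 t=0,i=13
  ##..#|.  b25=0 t=4,i=2
  ##...|#  b24=1 t=1,i=3
  #.###|#  b23=1 t=1,i=15
  #.##.|#  b22=1 t=2,i=2
  #.#.#|.  b21=0 t=1,i=13
  #.#..|.  b20=0 t=0,i=14
  #..##|#  b19=1 t=4,i=3
  #..#.|.  b18=0 t=4,i=7
  #...#|#  b17=1 t=0,i=16
  #....|.  b16=0 t=0,i=3
  .####|.  b15=0 t=1,i=16
  .###.|#  b14=1 t=5,i=0
  .##.#|.  b13=0 t=0,i=12
  .##..|#  b12=1 t=2,i=3
  .#.##|#  b11=1 t=1,i=14
  .#.#.|#  b10=1 t=1,i=12
  .#..#|#  b9=1 t=7,i=3
  .#...|#  b8=1 t=0,i=2
  ..###|.  b7=0 t=6,i=3
  ..##.|#  b6=1 t=0,i=11
  ..#.#|.  b5=0 t=1,i=11
  ..#..|#  b4=1 t=0,i=1
  ...##|.  b3=0 t=0,i=10
  ...#.|#  b2=1 t=0,i=0
  ....#|.  b1=0 t=0,i=9
  .....|.  b0=0 t=0,i=4
  bits 10010101110010100101111101010100 = 2513067860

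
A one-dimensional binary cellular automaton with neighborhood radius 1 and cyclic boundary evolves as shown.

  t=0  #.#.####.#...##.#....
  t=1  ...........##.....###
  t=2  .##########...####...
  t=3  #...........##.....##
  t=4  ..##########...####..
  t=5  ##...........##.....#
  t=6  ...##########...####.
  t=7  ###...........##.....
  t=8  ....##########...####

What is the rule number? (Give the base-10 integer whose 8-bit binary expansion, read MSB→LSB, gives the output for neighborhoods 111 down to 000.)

  [7] ### => .  t=0,i=5
  [6] ##. => .  t=0,i=7
  [5] #.# => .  t=0,i=1
  [4] #.. => .  t=0,i=10
  [3] .## => .  t=0,i=4
  [2] .#. => .  t=0,i=0
  [1] ..# => #  t=0,i=12
  [0] ... => #  t=0,i=11
  bits 00000011 = 3

3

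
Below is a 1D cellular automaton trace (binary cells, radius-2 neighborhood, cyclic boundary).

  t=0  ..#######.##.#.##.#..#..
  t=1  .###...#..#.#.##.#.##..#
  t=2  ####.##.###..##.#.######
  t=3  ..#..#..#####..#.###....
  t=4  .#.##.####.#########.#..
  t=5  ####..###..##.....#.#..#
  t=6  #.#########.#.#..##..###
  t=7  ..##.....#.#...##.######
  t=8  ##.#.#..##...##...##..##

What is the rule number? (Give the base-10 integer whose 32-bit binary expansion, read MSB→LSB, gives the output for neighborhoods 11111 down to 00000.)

1456462508

  nb #####: next=.  (t=0,i=4, bit31=0)
  nb ####.: next=#  (t=0,i=7, bit30=1)
  nb ###.#: next=.  (t=0,i=8, bit29=0)
  nb ###..: next=#  (t=1,i=3, bit28=1)
  nb ##.##: next=.  (t=0,i=9, bit27=0)
  nb ##.#.: next=#  (t=0,i=12, bit26=1)
  nb ##..#: next=#  (t=1,i=21, bit25=1)
  nb ##...: next=.  (t=1,i=4, bit24=0)
  nb #.###: next=#  (t=1,i=1, bit23=1)
  nb #.##.: next=#  (t=0,i=10, bit22=1)
  nb #.#.#: next=.  (t=0,i=13, bit21=0)
  nb #.#..: next=.  (t=0,i=18, bit20=0)
  nb #..##: next=#  (t=2,i=12, bit19=1)
  nb #..#.: next=#  (t=0,i=20, bit18=1)
  nb #...#: next=#  (t=1,i=5, bit17=1)
  nb #....: next=#  (t=0,i=23, bit16=1)
  nb .####: next=#  (t=0,i=3, bit15=1)
  nb .###.: next=#  (t=1,i=2, bit14=1)
  nb .##.#: next=.  (t=0,i=11, bit13=0)
  nb .##..: next=#  (t=1,i=20, bit12=1)
  nb .#.##: next=#  (t=0,i=14, bit11=1)
  nb .#.#.: next=.  (t=1,i=11, bit10=0)
  nb .#..#: next=#  (t=0,i=19, bit9=1)
  nb .#...: next=.  (t=0,i=22, bit8=0)
  nb ..###: next=#  (t=0,i=2, bit7=1)
  nb ..##.: next=.  (t=2,i=13, bit6=0)
  nb ..#.#: next=#  (t=1,i=10, bit5=1)
  nb ..#..: next=.  (t=0,i=21, bit4=0)
  nb ...##: next=#  (t=0,i=1, bit3=1)
  nb ...#.: next=#  (t=1,i=6, bit2=1)
  nb ....#: next=.  (t=0,i=0, bit1=0)
  nb .....: next=.  (t=3,i=22, bit0=0)
  bits 01010110110011111101101010101100 = 1456462508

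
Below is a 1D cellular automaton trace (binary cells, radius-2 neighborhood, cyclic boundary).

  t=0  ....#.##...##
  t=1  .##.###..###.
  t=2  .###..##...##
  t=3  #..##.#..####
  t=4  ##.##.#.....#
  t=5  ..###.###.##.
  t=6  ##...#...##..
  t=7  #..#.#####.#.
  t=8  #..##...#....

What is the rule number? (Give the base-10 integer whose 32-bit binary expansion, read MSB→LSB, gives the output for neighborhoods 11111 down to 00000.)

1515399546

  #####|.  b31=0 t=3,i=11
  ####.|#  b30=1 t=3,i=12
  ###.#|.  b29=0 t=4,i=1
  ###..|#  b28=1 t=1,i=6
  ##.##|#  b27=1 t=1,i=3
  ##.#.|.  b26=0 t=3,i=5
  ##..#|#  b25=1 t=1,i=7
  ##...|.  b24=0 t=0,i=0
  #.###|.  b23=0 t=1,i=4
  #.##.|#  b22=1 t=0,i=6
  #.#.#|.  b21=0 t=7,i=11
  #.#..|#  b20=1 t=3,i=6
  #..##|.  b19=0 t=1,i=0
  #..#.|.  b18=0 t=7,i=2
  #...#|#  b17=1 t=0,i=9
  #....|#  b16=1 t=0,i=1
  .####|.  b15=0 t=3,i=10
  .###.|.  b14=0 t=1,i=5
  .##.#|#  b13=1 t=1,i=2
  .##..|.  b12=0 t=0,i=7
  .#.##|#  b11=1 t=0,i=5
  .#.#.|.  b10=0 t=7,i=12
  .#..#|.  b9=0 t=3,i=7
  .#...|#  b8=1 t=4,i=7
  ..###|.  b7=0 t=1,i=9
  ..##.|#  b6=1 t=0,i=11
  ..#.#|#  b5=1 t=0,i=4
  ..#..|#  b4=1 t=6,i=5
  ...##|#  b3=1 t=0,i=10
  ...#.|.  b2=0 t=0,i=3
  ....#|#  b1=1 t=0,i=2
  .....|.  b0=0 t=4,i=9
  bits 01011010010100110010100101111010 = 1515399546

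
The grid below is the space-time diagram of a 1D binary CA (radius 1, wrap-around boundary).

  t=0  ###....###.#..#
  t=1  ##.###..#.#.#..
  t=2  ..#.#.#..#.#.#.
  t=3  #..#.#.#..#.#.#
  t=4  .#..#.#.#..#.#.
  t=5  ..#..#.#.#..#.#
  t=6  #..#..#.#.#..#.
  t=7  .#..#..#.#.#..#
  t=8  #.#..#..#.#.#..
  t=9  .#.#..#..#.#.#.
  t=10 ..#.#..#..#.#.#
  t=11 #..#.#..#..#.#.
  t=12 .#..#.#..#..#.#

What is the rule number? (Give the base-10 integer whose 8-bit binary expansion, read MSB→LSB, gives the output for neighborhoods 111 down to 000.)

177

  [7] ### => #  t=0,i=0
  [6] ##. => .  t=0,i=2
  [5] #.# => #  t=0,i=10
  [4] #.. => #  t=0,i=3
  [3] .## => .  t=0,i=7
  [2] .#. => .  t=0,i=11
  [1] ..# => .  t=0,i=6
  [0] ... => #  t=0,i=4
  bits 10110001 = 177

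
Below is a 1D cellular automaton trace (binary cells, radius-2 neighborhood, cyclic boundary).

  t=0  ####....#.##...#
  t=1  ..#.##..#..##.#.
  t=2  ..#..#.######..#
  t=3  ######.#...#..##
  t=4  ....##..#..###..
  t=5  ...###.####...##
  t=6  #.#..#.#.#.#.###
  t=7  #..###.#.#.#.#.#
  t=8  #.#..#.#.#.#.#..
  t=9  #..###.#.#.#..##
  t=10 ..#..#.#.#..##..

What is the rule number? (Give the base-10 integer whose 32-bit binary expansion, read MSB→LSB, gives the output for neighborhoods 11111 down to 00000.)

  ##### -> .   bit 31 = 0  t=0,i=1
  ####. -> #   bit 30 = 1  t=0,i=2
  ###.# -> #   bit 29 = 1  t=3,i=5
  ###.. -> .   bit 28 = 0  t=0,i=3
  ##.## -> .   bit 27 = 0  t=5,i=6
  ##.#. -> .   bit 26 = 0  t=1,i=13
  ##..# -> .   bit 25 = 0  t=1,i=6
  ##... -> #   bit 24 = 1  t=0,i=4
  #.### -> #   bit 23 = 1  t=2,i=7
  #.##. -> .   bit 22 = 0  t=0,i=10
  #.#.# -> #   bit 21 = 1  t=6,i=7
  #.#.. -> .   bit 20 = 0  t=1,i=14
  #..## -> #   bit 19 = 1  t=1,i=10
  #..#. -> #   bit 18 = 1  t=1,i=7
  #...# -> .   bit 17 = 0  t=0,i=13
  #.... -> #   bit 16 = 1  t=0,i=5
  .#### -> .   bit 15 = 0  t=0,i=0
  .###. -> .   bit 14 = 0  t=4,i=12
  .##.# -> #   bit 13 = 1  t=1,i=12
  .##.. -> #   bit 12 = 1  t=0,i=11
  .#.## -> .   bit 11 = 0  t=0,i=9
  .#.#. -> .   bit 10 = 0  t=6,i=6
  .#..# -> #   bit 9 = 1  t=1,i=9
  .#... -> #   bit 8 = 1  t=1,i=15
  ..### -> .   bit 7 = 0  t=0,i=15
  ..##. -> #   bit 6 = 1  t=1,i=11
  ..#.# -> #   bit 5 = 1  t=0,i=8
  ..#.. -> #   bit 4 = 1  t=1,i=8
  ...## -> #   bit 3 = 1  t=0,i=14
  ...#. -> .   bit 2 = 0  t=0,i=7
  ....# -> .   bit 1 = 0  t=0,i=6
  ..... -> .   bit 0 = 0  t=4,i=0
  bits 01100001101011010011001101111000 = 1638740856

1638740856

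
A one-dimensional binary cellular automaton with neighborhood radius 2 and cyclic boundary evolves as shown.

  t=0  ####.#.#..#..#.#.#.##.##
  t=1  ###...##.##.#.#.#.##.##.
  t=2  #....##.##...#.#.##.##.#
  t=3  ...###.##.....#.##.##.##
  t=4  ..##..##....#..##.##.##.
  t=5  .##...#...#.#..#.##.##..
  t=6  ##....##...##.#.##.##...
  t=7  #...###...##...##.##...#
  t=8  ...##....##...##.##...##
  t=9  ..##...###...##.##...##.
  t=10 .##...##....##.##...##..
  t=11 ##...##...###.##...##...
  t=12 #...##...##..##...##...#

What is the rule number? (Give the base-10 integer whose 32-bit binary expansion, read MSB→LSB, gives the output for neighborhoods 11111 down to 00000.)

  ##### -> #   bit 31 = 1  t=0,i=0
  ####. -> #   bit 30 = 1  t=0,i=2
  ###.# -> .   bit 29 = 0  t=0,i=3
  ###.. -> .   bit 28 = 0  t=1,i=2
  ##.## -> #   bit 27 = 1  t=0,i=21
  ##.#. -> .   bit 26 = 0  t=0,i=4
  ##..# -> .   bit 25 = 0  t=4,i=4
  ##... -> .   bit 24 = 0  t=1,i=3
  #.### -> #   bit 23 = 1  t=0,i=22
  #.##. -> #   bit 22 = 1  t=0,i=19
  #.#.# -> .   bit 21 = 0  t=0,i=5
  #.#.. -> #   bit 20 = 1  t=0,i=7
  #..## -> .   bit 19 = 0  t=4,i=5
  #..#. -> #   bit 18 = 1  t=0,i=9
  #...# -> .   bit 17 = 0  t=1,i=4
  #.... -> .   bit 16 = 0  t=2,i=2
  .#### -> .   bit 15 = 0  t=0,i=23
  .###. -> .   bit 14 = 0  t=1,i=1
  .##.# -> .   bit 13 = 0  t=0,i=20
  .##.. -> .   bit 12 = 0  t=2,i=0
  .#.## -> #   bit 11 = 1  t=0,i=18
  .#.#. -> #   bit 10 = 1  t=0,i=6
  .#..# -> .   bit 9 = 0  t=0,i=8
  .#... -> #   bit 8 = 1  t=5,i=7
  ..### -> #   bit 7 = 1  t=3,i=3
  ..##. -> #   bit 6 = 1  t=1,i=6
  ..#.# -> .   bit 5 = 0  t=0,i=13
  ..#.. -> #   bit 4 = 1  t=0,i=10
  ...## -> #   bit 3 = 1  t=1,i=5
  ...#. -> .   bit 2 = 0  t=2,i=12
  ....# -> #   bit 1 = 1  t=2,i=3
  ..... -> .   bit 0 = 0  t=3,i=11
  bits 11001000110101000000110111011010 = 3369340378

3369340378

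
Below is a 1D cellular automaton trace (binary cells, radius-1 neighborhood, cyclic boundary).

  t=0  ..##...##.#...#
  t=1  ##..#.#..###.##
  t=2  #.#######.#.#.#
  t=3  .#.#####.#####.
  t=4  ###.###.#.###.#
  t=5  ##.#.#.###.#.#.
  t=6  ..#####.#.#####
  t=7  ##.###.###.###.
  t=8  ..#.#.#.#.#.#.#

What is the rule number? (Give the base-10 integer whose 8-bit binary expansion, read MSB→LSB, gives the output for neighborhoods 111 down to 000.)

182

  ###|#  b7=1 t=1,i=0
  ##.|.  b6=0 t=0,i=3
  #.#|#  b5=1 t=0,i=9
  #..|#  b4=1 t=0,i=0
  .##|.  b3=0 t=0,i=2
  .#.|#  b2=1 t=0,i=10
  ..#|#  b1=1 t=0,i=1
  ...|.  b0=0 t=0,i=5
  bits 10110110 = 182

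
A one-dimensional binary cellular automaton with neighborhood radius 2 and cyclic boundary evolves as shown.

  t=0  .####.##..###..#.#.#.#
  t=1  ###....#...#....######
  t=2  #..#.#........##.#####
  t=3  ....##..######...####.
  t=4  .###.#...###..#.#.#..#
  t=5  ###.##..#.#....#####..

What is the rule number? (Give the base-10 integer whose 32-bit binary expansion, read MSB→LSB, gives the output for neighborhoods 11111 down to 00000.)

2242960907

  ##### -> #   bit 31 = 1  t=1,i=0
  ####. -> .   bit 30 = 0  t=0,i=3
  ###.# -> .   bit 29 = 0  t=0,i=4
  ###.. -> .   bit 28 = 0  t=0,i=12
  ##.## -> .   bit 27 = 0  t=0,i=5
  ##.#. -> #   bit 26 = 1  t=4,i=4
  ##..# -> .   bit 25 = 0  t=0,i=8
  ##... -> #   bit 24 = 1  t=1,i=3
  #.### -> #   bit 23 = 1  t=0,i=1
  #.##. -> .   bit 22 = 0  t=0,i=6
  #.#.# -> #   bit 21 = 1  t=0,i=17
  #.#.. -> #   bit 20 = 1  t=2,i=5
  #..## -> .   bit 19 = 0  t=0,i=9
  #..#. -> .   bit 18 = 0  t=0,i=14
  #...# -> .   bit 17 = 0  t=1,i=9
  #.... -> .   bit 16 = 0  t=1,i=4
  .#### -> #   bit 15 = 1  t=0,i=2
  .###. -> #   bit 14 = 1  t=0,i=11
  .##.# -> .   bit 13 = 0  t=2,i=15
  .##.. -> #   bit 12 = 1  t=0,i=7
  .#.## -> #   bit 11 = 1  t=0,i=0
  .#.#. -> #   bit 10 = 1  t=0,i=16
  .#..# -> #   bit 9 = 1  t=4,i=19
  .#... -> .   bit 8 = 0  t=1,i=8
  ..### -> .   bit 7 = 0  t=0,i=10
  ..##. -> .   bit 6 = 0  t=2,i=14
  ..#.# -> .   bit 5 = 0  t=0,i=15
  ..#.. -> .   bit 4 = 0  t=1,i=7
  ...## -> #   bit 3 = 1  t=1,i=15
  ...#. -> .   bit 2 = 0  t=1,i=6
  ....# -> #   bit 1 = 1  t=1,i=5
  ..... -> #   bit 0 = 1  t=2,i=8
  bits 10000101101100001101111000001011 = 2242960907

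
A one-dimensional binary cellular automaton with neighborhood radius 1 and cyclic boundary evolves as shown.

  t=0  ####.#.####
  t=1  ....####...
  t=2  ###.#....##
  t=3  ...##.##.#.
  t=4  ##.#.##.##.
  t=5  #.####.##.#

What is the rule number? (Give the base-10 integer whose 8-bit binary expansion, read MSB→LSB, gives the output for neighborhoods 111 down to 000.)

  ### -> .   bit 7 = 0  t=0,i=0
  ##. -> .   bit 6 = 0  t=0,i=3
  #.# -> #   bit 5 = 1  t=0,i=4
  #.. -> .   bit 4 = 0  t=1,i=8
  .## -> #   bit 3 = 1  t=0,i=7
  .#. -> #   bit 2 = 1  t=0,i=5
  ..# -> .   bit 1 = 0  t=1,i=3
  ... -> #   bit 0 = 1  t=1,i=0
  bits 00101101 = 45

45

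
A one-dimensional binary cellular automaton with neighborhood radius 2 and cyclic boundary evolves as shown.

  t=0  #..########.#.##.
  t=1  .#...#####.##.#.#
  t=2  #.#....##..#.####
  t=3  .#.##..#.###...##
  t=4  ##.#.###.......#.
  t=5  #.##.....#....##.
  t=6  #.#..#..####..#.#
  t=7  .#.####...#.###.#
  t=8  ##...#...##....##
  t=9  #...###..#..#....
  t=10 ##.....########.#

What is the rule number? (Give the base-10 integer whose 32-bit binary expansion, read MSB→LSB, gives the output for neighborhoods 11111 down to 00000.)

3328509812

  nb #####: next=#  (t=0,i=5, bit31=1)
  nb ####.: next=#  (t=0,i=9, bit30=1)
  nb ###.#: next=.  (t=0,i=10, bit29=0)
  nb ###..: next=.  (t=3,i=11, bit28=0)
  nb ##.##: next=.  (t=1,i=10, bit27=0)
  nb ##.#.: next=#  (t=0,i=11, bit26=1)
  nb ##..#: next=#  (t=2,i=9, bit25=1)
  nb ##...: next=.  (t=3,i=12, bit24=0)
  nb #.###: next=.  (t=2,i=13, bit23=0)
  nb #.##.: next=#  (t=0,i=14, bit22=1)
  nb #.#.#: next=#  (t=0,i=12, bit21=1)
  nb #.#..: next=.  (t=0,i=0, bit20=0)
  nb #..##: next=.  (t=0,i=2, bit19=0)
  nb #..#.: next=#  (t=2,i=10, bit18=1)
  nb #...#: next=.  (t=1,i=3, bit17=0)
  nb #....: next=#  (t=2,i=4, bit16=1)
  nb .####: next=.  (t=0,i=4, bit15=0)
  nb .###.: next=.  (t=3,i=10, bit14=0)
  nb .##.#: next=.  (t=0,i=15, bit13=0)
  nb .##..: next=.  (t=2,i=8, bit12=0)
  nb .#.##: next=.  (t=0,i=13, bit11=0)
  nb .#.#.: next=#  (t=1,i=0, bit10=1)
  nb .#..#: next=#  (t=0,i=1, bit9=1)
  nb .#...: next=#  (t=1,i=2, bit8=1)
  nb ..###: next=.  (t=0,i=3, bit7=0)
  nb ..##.: next=#  (t=2,i=7, bit6=1)
  nb ..#.#: next=#  (t=2,i=11, bit5=1)
  nb ..#..: next=#  (t=5,i=9, bit4=1)
  nb ...##: next=.  (t=1,i=4, bit3=0)
  nb ...#.: next=#  (t=4,i=14, bit2=1)
  nb ....#: next=.  (t=2,i=5, bit1=0)
  nb .....: next=.  (t=4,i=10, bit0=0)
  bits 11000110011001010000011101110100 = 3328509812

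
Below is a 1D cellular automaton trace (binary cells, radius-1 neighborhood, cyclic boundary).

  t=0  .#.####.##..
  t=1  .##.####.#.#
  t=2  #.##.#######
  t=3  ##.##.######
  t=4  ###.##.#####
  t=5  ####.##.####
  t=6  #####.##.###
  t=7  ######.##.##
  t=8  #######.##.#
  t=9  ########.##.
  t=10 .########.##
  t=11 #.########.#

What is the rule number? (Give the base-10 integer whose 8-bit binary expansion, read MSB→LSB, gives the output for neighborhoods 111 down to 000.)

  ###|#  b7=1 t=0,i=4
  ##.|#  b6=1 t=0,i=6
  #.#|#  b5=1 t=0,i=2
  #..|.  b4=0 t=0,i=10
  .##|.  b3=0 t=0,i=3
  .#.|#  b2=1 t=0,i=1
  ..#|.  b1=0 t=0,i=0
  ...|#  b0=1 t=0,i=11
  bits 11100101 = 229

229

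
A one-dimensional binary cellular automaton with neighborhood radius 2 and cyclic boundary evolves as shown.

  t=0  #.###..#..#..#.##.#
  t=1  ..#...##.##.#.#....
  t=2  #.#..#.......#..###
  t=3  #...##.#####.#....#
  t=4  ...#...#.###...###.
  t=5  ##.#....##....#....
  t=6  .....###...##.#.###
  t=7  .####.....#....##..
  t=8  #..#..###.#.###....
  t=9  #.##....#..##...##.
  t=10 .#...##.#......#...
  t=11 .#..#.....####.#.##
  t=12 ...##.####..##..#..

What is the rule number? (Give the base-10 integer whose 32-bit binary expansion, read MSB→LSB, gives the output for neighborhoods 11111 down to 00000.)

3766815771

  #####|#  b31=1 t=3,i=9
  ####.|#  b30=1 t=2,i=18
  ###.#|#  b29=1 t=2,i=0
  ###..|.  b28=0 t=0,i=4
  ##.##|.  b27=0 t=0,i=1
  ##.#.|.  b26=0 t=1,i=11
  ##..#|.  b25=0 t=0,i=5
  ##...|.  b24=0 t=3,i=1
  #.###|#  b23=1 t=0,i=2
  #.##.|.  b22=0 t=0,i=15
  #.#.#|.  b21=0 t=1,i=12
  #.#..|.  b20=0 t=1,i=14
  #..##|.  b19=0 t=2,i=15
  #..#.|#  b18=1 t=0,i=6
  #...#|.  b17=0 t=1,i=4
  #....|#  b16=1 t=1,i=16
  .####|.  b15=0 t=2,i=17
  .###.|.  b14=0 t=0,i=3
  .##.#|.  b13=0 t=0,i=0
  .##..|.  b12=0 t=3,i=0
  .#.##|#  b11=1 t=0,i=14
  .#.#.|#  b10=1 t=1,i=13
  .#..#|.  b9=0 t=0,i=8
  .#...|.  b8=0 t=1,i=3
  ..###|.  b7=0 t=2,i=16
  ..##.|.  b6=0 t=1,i=6
  ..#.#|.  b5=0 t=0,i=13
  ..#..|#  b4=1 t=0,i=7
  ...##|#  b3=1 t=1,i=5
  ...#.|.  b2=0 t=1,i=1
  ....#|#  b1=1 t=1,i=0
  .....|#  b0=1 t=1,i=17
  bits 11100000100001010000110000011011 = 3766815771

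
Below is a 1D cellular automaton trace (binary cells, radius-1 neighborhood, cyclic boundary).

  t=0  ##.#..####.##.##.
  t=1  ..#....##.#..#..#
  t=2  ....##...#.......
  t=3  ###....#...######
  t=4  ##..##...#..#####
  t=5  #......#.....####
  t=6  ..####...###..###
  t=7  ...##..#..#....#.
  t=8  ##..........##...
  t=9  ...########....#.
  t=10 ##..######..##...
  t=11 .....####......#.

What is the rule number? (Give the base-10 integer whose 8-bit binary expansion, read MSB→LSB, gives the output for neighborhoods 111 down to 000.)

161

  ###|#  b7=1 t=0,i=7
  ##.|.  b6=0 t=0,i=1
  #.#|#  b5=1 t=0,i=2
  #..|.  b4=0 t=0,i=4
  .##|.  b3=0 t=0,i=0
  .#.|.  b2=0 t=0,i=3
  ..#|.  b1=0 t=0,i=5
  ...|#  b0=1 t=1,i=4
  bits 10100001 = 161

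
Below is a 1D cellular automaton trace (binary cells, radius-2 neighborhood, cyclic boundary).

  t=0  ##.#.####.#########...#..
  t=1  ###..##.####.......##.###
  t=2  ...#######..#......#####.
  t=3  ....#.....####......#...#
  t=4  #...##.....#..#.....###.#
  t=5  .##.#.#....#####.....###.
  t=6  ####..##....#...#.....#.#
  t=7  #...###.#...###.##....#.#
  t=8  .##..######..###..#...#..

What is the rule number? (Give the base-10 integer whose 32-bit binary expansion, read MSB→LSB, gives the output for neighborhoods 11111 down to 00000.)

  ##### -> .   bit 31 = 0  t=0,i=12
  ####. -> .   bit 30 = 0  t=0,i=7
  ###.# -> #   bit 29 = 1  t=0,i=8
  ###.. -> .   bit 28 = 0  t=0,i=18
  ##.## -> #   bit 27 = 1  t=0,i=9
  ##.#. -> #   bit 26 = 1  t=0,i=2
  ##..# -> #   bit 25 = 1  t=1,i=3
  ##... -> #   bit 24 = 1  t=0,i=19
  #.### -> #   bit 23 = 1  t=0,i=5
  #.##. -> .   bit 22 = 0  t=4,i=24
  #.#.# -> .   bit 21 = 0  t=0,i=3
  #.#.. -> #   bit 20 = 1  t=5,i=6
  #..## -> #   bit 19 = 1  t=0,i=24
  #..#. -> #   bit 18 = 1  t=2,i=11
  #...# -> #   bit 17 = 1  t=0,i=20
  #.... -> .   bit 16 = 0  t=1,i=13
  .#### -> #   bit 15 = 1  t=0,i=6
  .###. -> #   bit 14 = 1  t=4,i=21
  .##.# -> #   bit 13 = 1  t=0,i=1
  .##.. -> .   bit 12 = 0  t=4,i=0
  .#.## -> .   bit 11 = 0  t=0,i=4
  .#.#. -> .   bit 10 = 0  t=5,i=5
  .#..# -> #   bit 9 = 1  t=0,i=23
  .#... -> #   bit 8 = 1  t=2,i=13
  ..### -> .   bit 7 = 0  t=2,i=3
  ..##. -> #   bit 6 = 1  t=0,i=0
  ..#.# -> #   bit 5 = 1  t=6,i=22
  ..#.. -> #   bit 4 = 1  t=0,i=22
  ...## -> .   bit 3 = 0  t=1,i=18
  ...#. -> .   bit 2 = 0  t=0,i=21
  ....# -> .   bit 1 = 0  t=1,i=17
  ..... -> .   bit 0 = 0  t=1,i=14
  bits 00101111100111101110001101110000 = 798942064

798942064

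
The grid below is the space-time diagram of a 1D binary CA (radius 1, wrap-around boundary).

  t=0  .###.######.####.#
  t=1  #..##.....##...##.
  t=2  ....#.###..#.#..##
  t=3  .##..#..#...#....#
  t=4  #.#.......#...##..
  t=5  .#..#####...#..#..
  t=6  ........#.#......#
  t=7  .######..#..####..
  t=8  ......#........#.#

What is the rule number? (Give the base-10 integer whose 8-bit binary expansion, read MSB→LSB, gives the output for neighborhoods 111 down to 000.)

  nb ###: next=.  (t=0,i=2, bit7=0)
  nb ##.: next=#  (t=0,i=3, bit6=1)
  nb #.#: next=#  (t=0,i=0, bit5=1)
  nb #..: next=.  (t=1,i=1, bit4=0)
  nb .##: next=.  (t=0,i=1, bit3=0)
  nb .#.: next=.  (t=0,i=17, bit2=0)
  nb ..#: next=.  (t=1,i=2, bit1=0)
  nb ...: next=#  (t=1,i=6, bit0=1)
  bits 01100001 = 97

97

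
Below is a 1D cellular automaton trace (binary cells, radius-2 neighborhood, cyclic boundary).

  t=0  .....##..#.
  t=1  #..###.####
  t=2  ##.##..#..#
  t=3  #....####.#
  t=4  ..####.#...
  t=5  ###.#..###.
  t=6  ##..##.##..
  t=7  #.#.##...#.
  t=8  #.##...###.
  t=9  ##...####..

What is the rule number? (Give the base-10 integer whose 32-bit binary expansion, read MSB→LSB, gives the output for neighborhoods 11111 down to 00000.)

1387752446

  #####|.  b31=0 t=1,i=9
  ####.|#  b30=1 t=1,i=10
  ###.#|.  b29=0 t=1,i=5
  ###..|#  b28=1 t=1,i=0
  ##.##|.  b27=0 t=1,i=6
  ##.#.|.  b26=0 t=4,i=6
  ##..#|#  b25=1 t=0,i=7
  ##...|.  b24=0 t=3,i=1
  #.###|#  b23=1 t=1,i=7
  #.##.|.  b22=0 t=2,i=3
  #.#.#|#  b21=1 t=7,i=0
  #.#..|#  b20=1 t=4,i=7
  #..##|.  b19=0 t=1,i=2
  #..#.|#  b18=1 t=0,i=8
  #...#|#  b17=1 t=7,i=7
  #....|#  b16=1 t=0,i=0
  .####|.  b15=0 t=1,i=8
  .###.|#  b14=1 t=1,i=4
  .##.#|#  b13=1 t=6,i=5
  .##..|.  b12=0 t=0,i=6
  .#.##|#  b11=1 t=7,i=3
  .#.#.|.  b10=0 t=7,i=1
  .#..#|#  b9=1 t=2,i=8
  .#...|#  b8=1 t=0,i=10
  ..###|#  b7=1 t=1,i=3
  ..##.|#  b6=1 t=0,i=5
  ..#.#|#  b5=1 t=7,i=9
  ..#..|#  b4=1 t=0,i=9
  ...##|#  b3=1 t=0,i=4
  ...#.|#  b2=1 t=7,i=8
  ....#|#  b1=1 t=0,i=3
  .....|.  b0=0 t=0,i=1
  bits 01010010101101110110101111111110 = 1387752446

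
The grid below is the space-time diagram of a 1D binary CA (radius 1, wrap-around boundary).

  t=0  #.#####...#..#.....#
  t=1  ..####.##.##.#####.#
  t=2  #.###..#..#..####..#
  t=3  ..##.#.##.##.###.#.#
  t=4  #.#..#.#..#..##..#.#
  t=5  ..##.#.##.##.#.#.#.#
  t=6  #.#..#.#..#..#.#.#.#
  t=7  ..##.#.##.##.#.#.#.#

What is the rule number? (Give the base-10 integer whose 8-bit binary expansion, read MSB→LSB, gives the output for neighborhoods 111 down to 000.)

  [7] ### => #  t=0,i=3
  [6] ##. => .  t=0,i=0
  [5] #.# => .  t=0,i=1
  [4] #.. => #  t=0,i=7
  [3] .## => #  t=0,i=2
  [2] .#. => #  t=0,i=10
  [1] ..# => .  t=0,i=9
  [0] ... => #  t=0,i=8
  bits 10011101 = 157

157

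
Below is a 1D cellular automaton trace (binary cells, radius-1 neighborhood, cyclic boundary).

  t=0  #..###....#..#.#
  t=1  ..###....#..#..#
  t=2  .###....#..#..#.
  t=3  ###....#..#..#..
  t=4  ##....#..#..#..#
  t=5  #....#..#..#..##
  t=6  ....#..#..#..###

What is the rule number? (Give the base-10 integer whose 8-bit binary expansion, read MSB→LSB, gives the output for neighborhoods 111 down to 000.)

  ### -> #   bit 7 = 1  t=0,i=4
  ##. -> .   bit 6 = 0  t=0,i=0
  #.# -> .   bit 5 = 0  t=0,i=14
  #.. -> .   bit 4 = 0  t=0,i=1
  .## -> #   bit 3 = 1  t=0,i=3
  .#. -> .   bit 2 = 0  t=0,i=10
  ..# -> #   bit 1 = 1  t=0,i=2
  ... -> .   bit 0 = 0  t=0,i=7
  bits 10001010 = 138

138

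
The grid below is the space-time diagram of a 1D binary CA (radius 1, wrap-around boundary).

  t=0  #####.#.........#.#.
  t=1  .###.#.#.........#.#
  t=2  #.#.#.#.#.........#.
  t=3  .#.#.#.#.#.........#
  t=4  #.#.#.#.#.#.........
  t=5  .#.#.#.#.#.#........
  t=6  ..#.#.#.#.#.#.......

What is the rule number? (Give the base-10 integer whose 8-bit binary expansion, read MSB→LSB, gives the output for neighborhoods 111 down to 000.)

  [7] ### => #  t=0,i=1
  [6] ##. => .  t=0,i=4
  [5] #.# => #  t=0,i=5
  [4] #.. => #  t=0,i=7
  [3] .## => .  t=0,i=0
  [2] .#. => .  t=0,i=6
  [1] ..# => .  t=0,i=15
  [0] ... => .  t=0,i=8
  bits 10110000 = 176

176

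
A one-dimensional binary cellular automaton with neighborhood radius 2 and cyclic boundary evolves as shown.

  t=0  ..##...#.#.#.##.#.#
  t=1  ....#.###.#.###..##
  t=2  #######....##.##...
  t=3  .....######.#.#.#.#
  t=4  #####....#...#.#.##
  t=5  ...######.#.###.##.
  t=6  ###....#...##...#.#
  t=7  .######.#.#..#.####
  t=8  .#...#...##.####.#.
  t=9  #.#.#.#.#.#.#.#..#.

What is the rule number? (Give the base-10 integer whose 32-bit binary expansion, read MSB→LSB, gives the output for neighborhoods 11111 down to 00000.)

1406479663

  nb #####: next=.  (t=2,i=2, bit31=0)
  nb ####.: next=#  (t=2,i=5, bit30=1)
  nb ###.#: next=.  (t=1,i=8, bit29=0)
  nb ###..: next=#  (t=1,i=14, bit28=1)
  nb ##.##: next=.  (t=2,i=13, bit27=0)
  nb ##.#.: next=.  (t=0,i=15, bit26=0)
  nb ##..#: next=#  (t=1,i=15, bit25=1)
  nb ##...: next=#  (t=0,i=4, bit24=1)
  nb #.###: next=#  (t=1,i=6, bit23=1)
  nb #.##.: next=#  (t=0,i=13, bit22=1)
  nb #.#.#: next=.  (t=0,i=9, bit21=0)
  nb #.#..: next=#  (t=0,i=18, bit20=1)
  nb #..##: next=.  (t=0,i=1, bit19=0)
  nb #..#.: next=#  (t=7,i=12, bit18=1)
  nb #...#: next=.  (t=0,i=5, bit17=0)
  nb #....: next=#  (t=1,i=1, bit16=1)
  nb .####: next=.  (t=2,i=1, bit15=0)
  nb .###.: next=.  (t=1,i=7, bit14=0)
  nb .##.#: next=#  (t=0,i=14, bit13=1)
  nb .##..: next=.  (t=0,i=3, bit12=0)
  nb .#.##: next=#  (t=0,i=12, bit11=1)
  nb .#.#.: next=#  (t=0,i=8, bit10=1)
  nb .#..#: next=.  (t=0,i=0, bit9=0)
  nb .#...: next=#  (t=3,i=0, bit8=1)
  nb ..###: next=.  (t=2,i=0, bit7=0)
  nb ..##.: next=.  (t=0,i=2, bit6=0)
  nb ..#.#: next=#  (t=0,i=7, bit5=1)
  nb ..#..: next=.  (t=4,i=9, bit4=0)
  nb ...##: next=#  (t=2,i=10, bit3=1)
  nb ...#.: next=#  (t=0,i=6, bit2=1)
  nb ....#: next=#  (t=1,i=2, bit1=1)
  nb .....: next=#  (t=3,i=2, bit0=1)
  bits 01010011110101010010110100101111 = 1406479663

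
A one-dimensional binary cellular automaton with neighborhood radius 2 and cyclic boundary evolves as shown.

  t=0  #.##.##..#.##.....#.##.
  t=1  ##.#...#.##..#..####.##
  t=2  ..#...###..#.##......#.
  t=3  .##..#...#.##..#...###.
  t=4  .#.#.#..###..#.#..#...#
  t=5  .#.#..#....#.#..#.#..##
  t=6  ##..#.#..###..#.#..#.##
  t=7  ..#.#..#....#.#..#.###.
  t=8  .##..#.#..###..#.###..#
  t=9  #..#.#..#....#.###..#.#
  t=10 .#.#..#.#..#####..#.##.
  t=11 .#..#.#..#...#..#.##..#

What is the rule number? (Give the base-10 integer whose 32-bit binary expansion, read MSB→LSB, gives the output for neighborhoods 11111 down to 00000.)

  [31] ##### => #  t=10,i=13
  [30] ####. => .  t=1,i=0
  [29] ###.# => .  t=1,i=1
  [28] ###.. => .  t=2,i=8
  [27] ##.## => .  t=0,i=4
  [26] ##.#. => #  t=0,i=22
  [25] ##..# => #  t=0,i=7
  [24] ##... => #  t=0,i=13
  [23] #.### => #  t=1,i=21
  [22] #.##. => .  t=0,i=2
  [21] #.#.# => #  t=0,i=0
  [20] #.#.. => .  t=1,i=3
  [19] #..## => .  t=1,i=15
  [18] #..#. => .  t=0,i=8
  [17] #...# => .  t=1,i=5
  [16] #.... => .  t=0,i=14
  [15] .#### => .  t=1,i=17
  [14] .###. => .  t=2,i=7
  [13] .##.# => #  t=0,i=3
  [12] .##.. => .  t=0,i=6
  [11] .#.## => #  t=0,i=1
  [10] .#.#. => .  t=4,i=0
  [9] .#..# => #  t=1,i=14
  [8] .#... => .  t=1,i=4
  [7] ..### => .  t=1,i=16
  [6] ..##. => #  t=3,i=1
  [5] ..#.# => #  t=0,i=9
  [4] ..#.. => #  t=1,i=13
  [3] ...## => #  t=2,i=5
  [2] ...#. => #  t=0,i=17
  [1] ....# => #  t=0,i=16
  [0] ..... => .  t=0,i=15
  bits 10000111101000000010101001111110 = 2275420798

2275420798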